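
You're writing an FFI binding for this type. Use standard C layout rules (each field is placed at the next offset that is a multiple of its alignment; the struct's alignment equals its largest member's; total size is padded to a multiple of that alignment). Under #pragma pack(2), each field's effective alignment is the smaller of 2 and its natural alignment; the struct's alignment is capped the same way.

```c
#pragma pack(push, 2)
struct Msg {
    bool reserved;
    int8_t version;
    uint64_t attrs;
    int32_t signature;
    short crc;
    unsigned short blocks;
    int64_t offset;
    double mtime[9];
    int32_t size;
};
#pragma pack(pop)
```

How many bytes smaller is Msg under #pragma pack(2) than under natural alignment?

10

natural layout:
  @0: reserved [1B, align 1] → 1
  @1: version [1B, align 1] → 2
  +6 pad (align 8)
  @8: attrs [8B, align 8] → 16
  @16: signature [4B, align 4] → 20
  @20: crc [2B, align 2] → 22
  @22: blocks [2B, align 2] → 24
  @24: offset [8B, align 8] → 32
  @32: mtime [72B, align 8] → 104
  @104: size [4B, align 4] → 108
  +4 tail pad (align 8)
  size 112, align 8
packed(2) layout:
  @0: reserved [1B, align 1] → 1
  @1: version [1B, align 1] → 2
  @2: attrs [8B, align 2] → 10
  @10: signature [4B, align 2] → 14
  @14: crc [2B, align 2] → 16
  @16: blocks [2B, align 2] → 18
  @18: offset [8B, align 2] → 26
  @26: mtime [72B, align 2] → 98
  @98: size [4B, align 2] → 102
  size 102, align 2
112 − 102 = 10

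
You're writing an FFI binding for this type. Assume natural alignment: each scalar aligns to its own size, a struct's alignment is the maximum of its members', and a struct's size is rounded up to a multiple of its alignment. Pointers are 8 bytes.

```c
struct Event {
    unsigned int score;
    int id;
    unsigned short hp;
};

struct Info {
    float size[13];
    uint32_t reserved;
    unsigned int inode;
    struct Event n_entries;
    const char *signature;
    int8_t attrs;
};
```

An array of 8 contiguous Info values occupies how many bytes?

704

Event: score at 0 (size 4, align 4) → ends 4; id at 4 (size 4, align 4) → ends 8; hp at 8 (size 2, align 2) → ends 10; tail pad 2 to reach multiple of 4; total 12 bytes, alignment 4
size at 0 (size 52, align 4) → ends 52
reserved at 52 (size 4, align 4) → ends 56
inode at 56 (size 4, align 4) → ends 60
n_entries at 60 (size 12, align 4) → ends 72
signature at 72 (size 8, align 8) → ends 80
attrs at 80 (size 1, align 1) → ends 81
tail pad 7 to reach multiple of 8
total 88 bytes, alignment 8
array of 8: 8 × 88 = 704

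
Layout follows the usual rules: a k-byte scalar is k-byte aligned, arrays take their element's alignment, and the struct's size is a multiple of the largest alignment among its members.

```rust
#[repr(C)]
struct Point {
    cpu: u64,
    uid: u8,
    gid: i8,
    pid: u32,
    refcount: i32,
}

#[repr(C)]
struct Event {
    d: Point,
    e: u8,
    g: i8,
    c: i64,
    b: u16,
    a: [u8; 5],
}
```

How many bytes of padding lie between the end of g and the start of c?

6

Point: cpu at 0 (size 8, align 8) → ends 8; uid at 8 (size 1, align 1) → ends 9; gid at 9 (size 1, align 1) → ends 10; pad 2 to align 4 for pid; pid at 12 (size 4, align 4) → ends 16; refcount at 16 (size 4, align 4) → ends 20; tail pad 4 to reach multiple of 8; total 24 bytes, alignment 8
d at 0 (size 24, align 8) → ends 24
e at 24 (size 1, align 1) → ends 25
g at 25 (size 1, align 1) → ends 26
pad 6 to align 8 for c
c at 32 (size 8, align 8) → ends 40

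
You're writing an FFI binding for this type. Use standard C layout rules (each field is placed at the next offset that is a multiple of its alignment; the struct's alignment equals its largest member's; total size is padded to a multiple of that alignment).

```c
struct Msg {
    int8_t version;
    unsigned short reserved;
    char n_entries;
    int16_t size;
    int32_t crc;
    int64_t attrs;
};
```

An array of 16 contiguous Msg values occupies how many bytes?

@0: version [1B, align 1] → 1
+1 pad (align 2)
@2: reserved [2B, align 2] → 4
@4: n_entries [1B, align 1] → 5
+1 pad (align 2)
@6: size [2B, align 2] → 8
@8: crc [4B, align 4] → 12
+4 pad (align 8)
@16: attrs [8B, align 8] → 24
size 24, align 8
array of 16: 16 × 24 = 384

384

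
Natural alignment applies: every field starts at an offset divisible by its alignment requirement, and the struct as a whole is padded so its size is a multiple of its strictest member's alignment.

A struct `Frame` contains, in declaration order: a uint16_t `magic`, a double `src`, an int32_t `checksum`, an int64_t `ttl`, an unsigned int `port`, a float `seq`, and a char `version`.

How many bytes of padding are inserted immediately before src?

6

@0: magic [2B, align 2] → 2
+6 pad (align 8)
@8: src [8B, align 8] → 16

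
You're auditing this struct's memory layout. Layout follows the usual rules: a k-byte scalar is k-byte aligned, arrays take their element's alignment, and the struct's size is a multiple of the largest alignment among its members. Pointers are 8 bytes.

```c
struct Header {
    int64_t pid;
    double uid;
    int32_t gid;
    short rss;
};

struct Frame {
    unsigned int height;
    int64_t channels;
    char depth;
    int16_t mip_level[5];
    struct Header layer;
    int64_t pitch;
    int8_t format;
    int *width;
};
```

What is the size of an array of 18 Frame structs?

1440

Header: pid at 0 (size 8, align 8) → ends 8; uid at 8 (size 8, align 8) → ends 16; gid at 16 (size 4, align 4) → ends 20; rss at 20 (size 2, align 2) → ends 22; tail pad 2 to reach multiple of 8; total 24 bytes, alignment 8
height at 0 (size 4, align 4) → ends 4
pad 4 to align 8 for channels
channels at 8 (size 8, align 8) → ends 16
depth at 16 (size 1, align 1) → ends 17
pad 1 to align 2 for mip_level
mip_level at 18 (size 10, align 2) → ends 28
pad 4 to align 8 for layer
layer at 32 (size 24, align 8) → ends 56
pitch at 56 (size 8, align 8) → ends 64
format at 64 (size 1, align 1) → ends 65
pad 7 to align 8 for width
width at 72 (size 8, align 8) → ends 80
total 80 bytes, alignment 8
array of 18: 18 × 80 = 1440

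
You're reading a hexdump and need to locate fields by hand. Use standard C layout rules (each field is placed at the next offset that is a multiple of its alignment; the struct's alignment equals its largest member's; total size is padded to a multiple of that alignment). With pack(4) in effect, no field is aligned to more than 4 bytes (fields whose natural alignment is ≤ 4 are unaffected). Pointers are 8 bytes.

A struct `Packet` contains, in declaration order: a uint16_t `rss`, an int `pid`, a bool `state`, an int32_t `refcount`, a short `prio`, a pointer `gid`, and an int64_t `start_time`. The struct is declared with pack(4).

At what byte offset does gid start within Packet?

@0: rss [2B, align 2] → 2
+2 pad (align 4)
@4: pid [4B, align 4] → 8
@8: state [1B, align 1] → 9
+3 pad (align 4)
@12: refcount [4B, align 4] → 16
@16: prio [2B, align 2] → 18
+2 pad (align 4)
@20: gid [8B, align 4] → 28

20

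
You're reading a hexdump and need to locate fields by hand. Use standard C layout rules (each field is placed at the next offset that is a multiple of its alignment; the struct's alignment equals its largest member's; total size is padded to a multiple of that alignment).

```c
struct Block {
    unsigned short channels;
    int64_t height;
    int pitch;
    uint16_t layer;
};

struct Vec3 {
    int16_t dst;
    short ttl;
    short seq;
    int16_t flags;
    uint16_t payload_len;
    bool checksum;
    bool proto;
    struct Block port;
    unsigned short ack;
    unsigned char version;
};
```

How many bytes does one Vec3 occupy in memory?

Block: channels at 0 (size 2, align 2) → ends 2; pad 6 to align 8 for height; height at 8 (size 8, align 8) → ends 16; pitch at 16 (size 4, align 4) → ends 20; layer at 20 (size 2, align 2) → ends 22; tail pad 2 to reach multiple of 8; total 24 bytes, alignment 8
dst at 0 (size 2, align 2) → ends 2
ttl at 2 (size 2, align 2) → ends 4
seq at 4 (size 2, align 2) → ends 6
flags at 6 (size 2, align 2) → ends 8
payload_len at 8 (size 2, align 2) → ends 10
checksum at 10 (size 1, align 1) → ends 11
proto at 11 (size 1, align 1) → ends 12
pad 4 to align 8 for port
port at 16 (size 24, align 8) → ends 40
ack at 40 (size 2, align 2) → ends 42
version at 42 (size 1, align 1) → ends 43
tail pad 5 to reach multiple of 8
total 48 bytes, alignment 8

48 bytes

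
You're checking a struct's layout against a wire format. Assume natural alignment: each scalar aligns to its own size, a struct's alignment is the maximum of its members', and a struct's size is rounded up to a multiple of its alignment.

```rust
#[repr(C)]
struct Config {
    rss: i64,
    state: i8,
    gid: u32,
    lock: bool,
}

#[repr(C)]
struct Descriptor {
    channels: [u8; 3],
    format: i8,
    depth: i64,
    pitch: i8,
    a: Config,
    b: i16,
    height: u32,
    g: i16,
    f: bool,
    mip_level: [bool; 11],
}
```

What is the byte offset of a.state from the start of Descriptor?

32

Config: @0: rss [8B, align 8] → 8; @8: state [1B, align 1] → 9; +3 pad (align 4); @12: gid [4B, align 4] → 16; @16: lock [1B, align 1] → 17; +7 tail pad (align 8); size 24, align 8
@0: channels [3B, align 1] → 3
@3: format [1B, align 1] → 4
+4 pad (align 8)
@8: depth [8B, align 8] → 16
@16: pitch [1B, align 1] → 17
+7 pad (align 8)
@24: a [24B, align 8] → 48
within Config: state at 8
24 + 8 = 32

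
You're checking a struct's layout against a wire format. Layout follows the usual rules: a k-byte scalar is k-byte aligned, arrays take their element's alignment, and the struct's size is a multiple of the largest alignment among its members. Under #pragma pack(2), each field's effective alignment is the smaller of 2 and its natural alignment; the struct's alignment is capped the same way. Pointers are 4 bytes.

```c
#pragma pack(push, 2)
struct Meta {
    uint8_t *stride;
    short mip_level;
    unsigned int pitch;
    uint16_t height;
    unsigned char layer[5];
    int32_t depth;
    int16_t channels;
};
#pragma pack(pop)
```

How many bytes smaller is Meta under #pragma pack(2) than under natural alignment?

4

natural layout:
  stride at 0 (size 4, align 4) → ends 4
  mip_level at 4 (size 2, align 2) → ends 6
  pad 2 to align 4 for pitch
  pitch at 8 (size 4, align 4) → ends 12
  height at 12 (size 2, align 2) → ends 14
  layer at 14 (size 5, align 1) → ends 19
  pad 1 to align 4 for depth
  depth at 20 (size 4, align 4) → ends 24
  channels at 24 (size 2, align 2) → ends 26
  tail pad 2 to reach multiple of 4
  total 28 bytes, alignment 4
packed(2) layout:
  stride at 0 (size 4, align 2) → ends 4
  mip_level at 4 (size 2, align 2) → ends 6
  pitch at 6 (size 4, align 2) → ends 10
  height at 10 (size 2, align 2) → ends 12
  layer at 12 (size 5, align 1) → ends 17
  pad 1 to align 2 for depth
  depth at 18 (size 4, align 2) → ends 22
  channels at 22 (size 2, align 2) → ends 24
  total 24 bytes, alignment 2
28 − 24 = 4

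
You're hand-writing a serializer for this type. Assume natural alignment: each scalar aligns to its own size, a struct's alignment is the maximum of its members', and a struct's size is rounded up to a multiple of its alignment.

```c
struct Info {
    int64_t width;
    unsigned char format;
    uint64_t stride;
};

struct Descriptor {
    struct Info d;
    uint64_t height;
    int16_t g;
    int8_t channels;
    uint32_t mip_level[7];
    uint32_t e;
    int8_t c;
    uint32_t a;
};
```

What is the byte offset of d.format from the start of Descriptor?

Info: @0: width [8B, align 8] → 8; @8: format [1B, align 1] → 9; +7 pad (align 8); @16: stride [8B, align 8] → 24; size 24, align 8
@0: d [24B, align 8] → 24
within Info: format at 8
0 + 8 = 8

8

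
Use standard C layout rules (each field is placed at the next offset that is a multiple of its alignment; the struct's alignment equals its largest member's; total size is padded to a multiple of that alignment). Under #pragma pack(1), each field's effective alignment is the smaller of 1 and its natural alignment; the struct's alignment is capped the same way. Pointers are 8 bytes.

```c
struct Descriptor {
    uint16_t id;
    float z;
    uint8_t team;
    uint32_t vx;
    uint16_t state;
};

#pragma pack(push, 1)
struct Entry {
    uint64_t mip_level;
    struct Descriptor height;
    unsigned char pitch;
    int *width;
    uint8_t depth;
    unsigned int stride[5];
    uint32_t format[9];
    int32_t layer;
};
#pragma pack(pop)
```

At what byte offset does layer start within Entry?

94

Descriptor: id at 0 (size 2, align 2) → ends 2; pad 2 to align 4 for z; z at 4 (size 4, align 4) → ends 8; team at 8 (size 1, align 1) → ends 9; pad 3 to align 4 for vx; vx at 12 (size 4, align 4) → ends 16; state at 16 (size 2, align 2) → ends 18; tail pad 2 to reach multiple of 4; total 20 bytes, alignment 4
mip_level at 0 (size 8, align 1) → ends 8
height at 8 (size 20, align 1) → ends 28
pitch at 28 (size 1, align 1) → ends 29
width at 29 (size 8, align 1) → ends 37
depth at 37 (size 1, align 1) → ends 38
stride at 38 (size 20, align 1) → ends 58
format at 58 (size 36, align 1) → ends 94
layer at 94 (size 4, align 1) → ends 98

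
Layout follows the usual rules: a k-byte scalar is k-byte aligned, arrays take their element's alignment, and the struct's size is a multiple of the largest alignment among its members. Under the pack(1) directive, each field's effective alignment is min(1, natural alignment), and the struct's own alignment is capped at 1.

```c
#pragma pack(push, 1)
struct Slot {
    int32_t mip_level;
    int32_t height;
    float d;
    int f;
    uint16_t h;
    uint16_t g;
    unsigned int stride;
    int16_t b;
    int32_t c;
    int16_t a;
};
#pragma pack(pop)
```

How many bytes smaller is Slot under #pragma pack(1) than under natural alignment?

4

natural layout:
  0..4  mip_level  (4B, 4-aligned)
  4..8  height  (4B, 4-aligned)
  8..12  d  (4B, 4-aligned)
  12..16  f  (4B, 4-aligned)
  16..18  h  (2B, 2-aligned)
  18..20  g  (2B, 2-aligned)
  20..24  stride  (4B, 4-aligned)
  24..26  b  (2B, 2-aligned)
  26..28  -- padding (2B)
  28..32  c  (4B, 4-aligned)
  32..34  a  (2B, 2-aligned)
  34..36  -- tail padding (2B)
  sizeof = 36, alignof = 4
packed(1) layout:
  0..4  mip_level  (4B, 1-aligned)
  4..8  height  (4B, 1-aligned)
  8..12  d  (4B, 1-aligned)
  12..16  f  (4B, 1-aligned)
  16..18  h  (2B, 1-aligned)
  18..20  g  (2B, 1-aligned)
  20..24  stride  (4B, 1-aligned)
  24..26  b  (2B, 1-aligned)
  26..30  c  (4B, 1-aligned)
  30..32  a  (2B, 1-aligned)
  sizeof = 32, alignof = 1
36 − 32 = 4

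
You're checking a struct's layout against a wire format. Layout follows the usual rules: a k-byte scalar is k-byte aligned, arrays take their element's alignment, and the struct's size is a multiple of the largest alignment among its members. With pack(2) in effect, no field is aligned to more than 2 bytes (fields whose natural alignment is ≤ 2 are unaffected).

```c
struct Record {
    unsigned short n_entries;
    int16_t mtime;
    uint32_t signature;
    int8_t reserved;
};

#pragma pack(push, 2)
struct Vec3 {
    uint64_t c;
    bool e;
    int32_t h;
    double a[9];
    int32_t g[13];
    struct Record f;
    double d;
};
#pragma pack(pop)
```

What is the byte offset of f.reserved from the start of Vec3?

Record: @0: n_entries [2B, align 2] → 2; @2: mtime [2B, align 2] → 4; @4: signature [4B, align 4] → 8; @8: reserved [1B, align 1] → 9; +3 tail pad (align 4); size 12, align 4
@0: c [8B, align 2] → 8
@8: e [1B, align 1] → 9
+1 pad (align 2)
@10: h [4B, align 2] → 14
@14: a [72B, align 2] → 86
@86: g [52B, align 2] → 138
@138: f [12B, align 2] → 150
within Record: reserved at 8
138 + 8 = 146

146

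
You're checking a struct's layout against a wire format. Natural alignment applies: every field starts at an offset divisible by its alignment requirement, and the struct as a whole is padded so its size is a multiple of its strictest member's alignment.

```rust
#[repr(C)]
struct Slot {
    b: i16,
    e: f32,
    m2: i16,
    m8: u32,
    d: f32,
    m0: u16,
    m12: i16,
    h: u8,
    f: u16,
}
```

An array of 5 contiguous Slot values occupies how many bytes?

140

0..2  b  (2B, 2-aligned)
2..4  -- padding (2B)
4..8  e  (4B, 4-aligned)
8..10  m2  (2B, 2-aligned)
10..12  -- padding (2B)
12..16  m8  (4B, 4-aligned)
16..20  d  (4B, 4-aligned)
20..22  m0  (2B, 2-aligned)
22..24  m12  (2B, 2-aligned)
24..25  h  (1B, 1-aligned)
25..26  -- padding (1B)
26..28  f  (2B, 2-aligned)
sizeof = 28, alignof = 4
array of 5: 5 × 28 = 140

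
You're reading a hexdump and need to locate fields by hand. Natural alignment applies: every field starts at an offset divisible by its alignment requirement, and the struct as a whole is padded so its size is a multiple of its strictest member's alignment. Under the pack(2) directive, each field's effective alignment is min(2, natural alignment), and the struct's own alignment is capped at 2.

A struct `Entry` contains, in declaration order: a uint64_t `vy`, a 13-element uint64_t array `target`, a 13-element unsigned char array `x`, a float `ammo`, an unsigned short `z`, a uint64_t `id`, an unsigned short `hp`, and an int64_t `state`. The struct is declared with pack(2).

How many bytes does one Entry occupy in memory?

@0: vy [8B, align 2] → 8
@8: target [104B, align 2] → 112
@112: x [13B, align 1] → 125
+1 pad (align 2)
@126: ammo [4B, align 2] → 130
@130: z [2B, align 2] → 132
@132: id [8B, align 2] → 140
@140: hp [2B, align 2] → 142
@142: state [8B, align 2] → 150
size 150, align 2

150 bytes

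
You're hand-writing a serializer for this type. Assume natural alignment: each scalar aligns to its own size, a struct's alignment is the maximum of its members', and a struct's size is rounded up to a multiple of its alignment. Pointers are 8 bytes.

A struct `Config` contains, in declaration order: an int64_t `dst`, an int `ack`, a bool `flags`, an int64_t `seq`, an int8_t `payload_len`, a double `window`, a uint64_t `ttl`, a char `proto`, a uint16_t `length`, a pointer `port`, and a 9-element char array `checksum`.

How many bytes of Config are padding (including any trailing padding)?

dst at 0 (size 8, align 8) → ends 8
ack at 8 (size 4, align 4) → ends 12
flags at 12 (size 1, align 1) → ends 13
pad 3 to align 8 for seq
seq at 16 (size 8, align 8) → ends 24
payload_len at 24 (size 1, align 1) → ends 25
pad 7 to align 8 for window
window at 32 (size 8, align 8) → ends 40
ttl at 40 (size 8, align 8) → ends 48
proto at 48 (size 1, align 1) → ends 49
pad 1 to align 2 for length
length at 50 (size 2, align 2) → ends 52
pad 4 to align 8 for port
port at 56 (size 8, align 8) → ends 64
checksum at 64 (size 9, align 1) → ends 73
tail pad 7 to reach multiple of 8
total 80 bytes, alignment 8
data bytes 58, size 80 → padding 22

22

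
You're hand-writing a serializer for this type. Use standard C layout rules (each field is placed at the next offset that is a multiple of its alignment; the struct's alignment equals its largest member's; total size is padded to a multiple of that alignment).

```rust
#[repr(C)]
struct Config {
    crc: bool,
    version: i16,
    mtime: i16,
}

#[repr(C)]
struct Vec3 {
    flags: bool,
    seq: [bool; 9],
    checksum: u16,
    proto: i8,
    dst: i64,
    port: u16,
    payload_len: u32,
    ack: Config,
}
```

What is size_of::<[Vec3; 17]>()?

680

Config: crc at 0 (size 1, align 1) → ends 1; pad 1 to align 2 for version; version at 2 (size 2, align 2) → ends 4; mtime at 4 (size 2, align 2) → ends 6; total 6 bytes, alignment 2
flags at 0 (size 1, align 1) → ends 1
seq at 1 (size 9, align 1) → ends 10
checksum at 10 (size 2, align 2) → ends 12
proto at 12 (size 1, align 1) → ends 13
pad 3 to align 8 for dst
dst at 16 (size 8, align 8) → ends 24
port at 24 (size 2, align 2) → ends 26
pad 2 to align 4 for payload_len
payload_len at 28 (size 4, align 4) → ends 32
ack at 32 (size 6, align 2) → ends 38
tail pad 2 to reach multiple of 8
total 40 bytes, alignment 8
array of 17: 17 × 40 = 680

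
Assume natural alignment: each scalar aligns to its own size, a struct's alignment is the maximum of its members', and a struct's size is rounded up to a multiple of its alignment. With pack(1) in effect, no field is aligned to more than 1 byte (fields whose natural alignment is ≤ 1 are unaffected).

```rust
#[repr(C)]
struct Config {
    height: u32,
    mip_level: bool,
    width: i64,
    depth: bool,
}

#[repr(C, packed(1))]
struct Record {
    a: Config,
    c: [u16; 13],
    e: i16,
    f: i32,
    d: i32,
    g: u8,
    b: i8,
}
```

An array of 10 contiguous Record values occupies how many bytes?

620

Config: height at 0 (size 4, align 4) → ends 4; mip_level at 4 (size 1, align 1) → ends 5; pad 3 to align 8 for width; width at 8 (size 8, align 8) → ends 16; depth at 16 (size 1, align 1) → ends 17; tail pad 7 to reach multiple of 8; total 24 bytes, alignment 8
a at 0 (size 24, align 1) → ends 24
c at 24 (size 26, align 1) → ends 50
e at 50 (size 2, align 1) → ends 52
f at 52 (size 4, align 1) → ends 56
d at 56 (size 4, align 1) → ends 60
g at 60 (size 1, align 1) → ends 61
b at 61 (size 1, align 1) → ends 62
total 62 bytes, alignment 1
array of 10: 10 × 62 = 620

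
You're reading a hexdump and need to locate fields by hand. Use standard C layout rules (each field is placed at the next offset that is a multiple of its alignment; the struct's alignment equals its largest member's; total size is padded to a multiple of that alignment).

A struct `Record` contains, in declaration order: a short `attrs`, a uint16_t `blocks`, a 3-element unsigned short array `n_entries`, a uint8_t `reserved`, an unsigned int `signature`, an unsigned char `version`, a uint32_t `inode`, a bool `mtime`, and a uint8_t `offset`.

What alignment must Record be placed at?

member alignments: attrs=2, blocks=2, n_entries=2, reserved=1, signature=4, version=1, inode=4, mtime=1, offset=1
max = 4

4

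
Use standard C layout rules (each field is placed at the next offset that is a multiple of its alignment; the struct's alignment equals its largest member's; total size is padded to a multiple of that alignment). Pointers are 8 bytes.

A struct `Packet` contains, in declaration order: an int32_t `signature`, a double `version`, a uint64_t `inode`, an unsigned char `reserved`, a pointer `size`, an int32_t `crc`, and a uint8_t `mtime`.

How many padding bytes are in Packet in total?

14

0..4  signature  (4B, 4-aligned)
4..8  -- padding (4B)
8..16  version  (8B, 8-aligned)
16..24  inode  (8B, 8-aligned)
24..25  reserved  (1B, 1-aligned)
25..32  -- padding (7B)
32..40  size  (8B, 8-aligned)
40..44  crc  (4B, 4-aligned)
44..45  mtime  (1B, 1-aligned)
45..48  -- tail padding (3B)
sizeof = 48, alignof = 8
data bytes 34, size 48 → padding 14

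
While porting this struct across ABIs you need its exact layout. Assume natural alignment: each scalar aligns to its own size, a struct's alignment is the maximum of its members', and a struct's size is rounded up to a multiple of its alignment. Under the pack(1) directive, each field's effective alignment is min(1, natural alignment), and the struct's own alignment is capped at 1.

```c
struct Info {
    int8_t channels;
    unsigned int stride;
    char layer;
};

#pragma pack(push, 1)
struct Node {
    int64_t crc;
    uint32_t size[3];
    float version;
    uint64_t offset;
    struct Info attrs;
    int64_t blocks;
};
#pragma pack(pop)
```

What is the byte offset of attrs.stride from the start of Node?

36

Info: 0..1  channels  (1B, 1-aligned); 1..4  -- padding (3B); 4..8  stride  (4B, 4-aligned); 8..9  layer  (1B, 1-aligned); 9..12  -- tail padding (3B); sizeof = 12, alignof = 4
0..8  crc  (8B, 1-aligned)
8..20  size  (12B, 1-aligned)
20..24  version  (4B, 1-aligned)
24..32  offset  (8B, 1-aligned)
32..44  attrs  (12B, 1-aligned)
within Info: stride at 4
32 + 4 = 36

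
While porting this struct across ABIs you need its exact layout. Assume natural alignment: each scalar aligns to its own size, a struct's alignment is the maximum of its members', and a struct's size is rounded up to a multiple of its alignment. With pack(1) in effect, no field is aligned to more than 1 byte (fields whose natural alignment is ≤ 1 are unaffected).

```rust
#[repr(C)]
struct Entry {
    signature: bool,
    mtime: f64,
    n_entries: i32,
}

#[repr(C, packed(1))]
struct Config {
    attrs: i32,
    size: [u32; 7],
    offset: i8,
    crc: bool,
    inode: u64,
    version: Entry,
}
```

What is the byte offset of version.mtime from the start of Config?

50

Entry: signature at 0 (size 1, align 1) → ends 1; pad 7 to align 8 for mtime; mtime at 8 (size 8, align 8) → ends 16; n_entries at 16 (size 4, align 4) → ends 20; tail pad 4 to reach multiple of 8; total 24 bytes, alignment 8
attrs at 0 (size 4, align 1) → ends 4
size at 4 (size 28, align 1) → ends 32
offset at 32 (size 1, align 1) → ends 33
crc at 33 (size 1, align 1) → ends 34
inode at 34 (size 8, align 1) → ends 42
version at 42 (size 24, align 1) → ends 66
within Entry: mtime at 8
42 + 8 = 50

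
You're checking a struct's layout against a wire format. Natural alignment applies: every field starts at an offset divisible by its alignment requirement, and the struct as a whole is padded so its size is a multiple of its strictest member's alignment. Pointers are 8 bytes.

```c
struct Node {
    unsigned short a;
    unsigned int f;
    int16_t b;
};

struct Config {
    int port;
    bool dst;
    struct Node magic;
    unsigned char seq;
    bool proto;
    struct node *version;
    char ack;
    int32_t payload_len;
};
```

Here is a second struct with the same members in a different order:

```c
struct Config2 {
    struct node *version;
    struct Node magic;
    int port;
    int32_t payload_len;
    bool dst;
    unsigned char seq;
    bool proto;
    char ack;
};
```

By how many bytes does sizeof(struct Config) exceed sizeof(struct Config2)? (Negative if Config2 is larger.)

Node: a at 0 (size 2, align 2) → ends 2; pad 2 to align 4 for f; f at 4 (size 4, align 4) → ends 8; b at 8 (size 2, align 2) → ends 10; tail pad 2 to reach multiple of 4; total 12 bytes, alignment 4
port at 0 (size 4, align 4) → ends 4
dst at 4 (size 1, align 1) → ends 5
pad 3 to align 4 for magic
magic at 8 (size 12, align 4) → ends 20
seq at 20 (size 1, align 1) → ends 21
proto at 21 (size 1, align 1) → ends 22
pad 2 to align 8 for version
version at 24 (size 8, align 8) → ends 32
ack at 32 (size 1, align 1) → ends 33
pad 3 to align 4 for payload_len
payload_len at 36 (size 4, align 4) → ends 40
total 40 bytes, alignment 8
— Config2 —
version at 0 (size 8, align 8) → ends 8
magic at 8 (size 12, align 4) → ends 20
port at 20 (size 4, align 4) → ends 24
payload_len at 24 (size 4, align 4) → ends 28
dst at 28 (size 1, align 1) → ends 29
seq at 29 (size 1, align 1) → ends 30
proto at 30 (size 1, align 1) → ends 31
ack at 31 (size 1, align 1) → ends 32
total 32 bytes, alignment 8
40 − 32 = 8

8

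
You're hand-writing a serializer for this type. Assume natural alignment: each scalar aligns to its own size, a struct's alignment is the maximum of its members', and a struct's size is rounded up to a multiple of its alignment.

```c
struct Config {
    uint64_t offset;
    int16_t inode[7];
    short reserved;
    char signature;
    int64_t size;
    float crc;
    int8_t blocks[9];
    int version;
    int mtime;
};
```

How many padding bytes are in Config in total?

10

@0: offset [8B, align 8] → 8
@8: inode [14B, align 2] → 22
@22: reserved [2B, align 2] → 24
@24: signature [1B, align 1] → 25
+7 pad (align 8)
@32: size [8B, align 8] → 40
@40: crc [4B, align 4] → 44
@44: blocks [9B, align 1] → 53
+3 pad (align 4)
@56: version [4B, align 4] → 60
@60: mtime [4B, align 4] → 64
size 64, align 8
data bytes 54, size 64 → padding 10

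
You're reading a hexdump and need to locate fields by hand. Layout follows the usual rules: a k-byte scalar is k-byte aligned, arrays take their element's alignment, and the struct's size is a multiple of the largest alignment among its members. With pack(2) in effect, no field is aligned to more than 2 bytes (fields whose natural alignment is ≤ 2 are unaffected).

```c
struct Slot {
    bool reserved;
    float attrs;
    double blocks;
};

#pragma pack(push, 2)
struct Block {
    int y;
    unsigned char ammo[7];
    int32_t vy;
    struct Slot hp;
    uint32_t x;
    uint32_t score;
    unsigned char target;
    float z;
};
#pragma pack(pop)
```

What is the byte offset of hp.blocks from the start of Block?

24

Slot: reserved at 0 (size 1, align 1) → ends 1; pad 3 to align 4 for attrs; attrs at 4 (size 4, align 4) → ends 8; blocks at 8 (size 8, align 8) → ends 16; total 16 bytes, alignment 8
y at 0 (size 4, align 2) → ends 4
ammo at 4 (size 7, align 1) → ends 11
pad 1 to align 2 for vy
vy at 12 (size 4, align 2) → ends 16
hp at 16 (size 16, align 2) → ends 32
within Slot: blocks at 8
16 + 8 = 24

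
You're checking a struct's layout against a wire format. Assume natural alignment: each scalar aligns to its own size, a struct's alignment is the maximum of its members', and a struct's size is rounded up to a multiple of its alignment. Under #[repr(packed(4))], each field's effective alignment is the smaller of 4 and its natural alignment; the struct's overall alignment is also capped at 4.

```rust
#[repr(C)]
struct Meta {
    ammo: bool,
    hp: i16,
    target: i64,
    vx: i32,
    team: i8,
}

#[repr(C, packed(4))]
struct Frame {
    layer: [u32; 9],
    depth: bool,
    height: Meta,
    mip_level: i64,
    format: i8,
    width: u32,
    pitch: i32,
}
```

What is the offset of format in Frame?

Meta: ammo at 0 (size 1, align 1) → ends 1; pad 1 to align 2 for hp; hp at 2 (size 2, align 2) → ends 4; pad 4 to align 8 for target; target at 8 (size 8, align 8) → ends 16; vx at 16 (size 4, align 4) → ends 20; team at 20 (size 1, align 1) → ends 21; tail pad 3 to reach multiple of 8; total 24 bytes, alignment 8
layer at 0 (size 36, align 4) → ends 36
depth at 36 (size 1, align 1) → ends 37
pad 3 to align 4 for height
height at 40 (size 24, align 4) → ends 64
mip_level at 64 (size 8, align 4) → ends 72
format at 72 (size 1, align 1) → ends 73

72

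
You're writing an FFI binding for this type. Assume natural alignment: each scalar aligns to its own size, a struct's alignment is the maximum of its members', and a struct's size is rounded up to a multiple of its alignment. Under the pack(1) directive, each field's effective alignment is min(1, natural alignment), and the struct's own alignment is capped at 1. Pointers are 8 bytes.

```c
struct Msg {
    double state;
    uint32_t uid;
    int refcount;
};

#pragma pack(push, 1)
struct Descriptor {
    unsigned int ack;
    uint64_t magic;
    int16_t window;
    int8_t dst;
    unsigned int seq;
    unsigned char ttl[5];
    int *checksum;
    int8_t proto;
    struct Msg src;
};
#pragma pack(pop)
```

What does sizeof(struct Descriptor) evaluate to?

Msg: @0: state [8B, align 8] → 8; @8: uid [4B, align 4] → 12; @12: refcount [4B, align 4] → 16; size 16, align 8
@0: ack [4B, align 1] → 4
@4: magic [8B, align 1] → 12
@12: window [2B, align 1] → 14
@14: dst [1B, align 1] → 15
@15: seq [4B, align 1] → 19
@19: ttl [5B, align 1] → 24
@24: checksum [8B, align 1] → 32
@32: proto [1B, align 1] → 33
@33: src [16B, align 1] → 49
size 49, align 1

49 bytes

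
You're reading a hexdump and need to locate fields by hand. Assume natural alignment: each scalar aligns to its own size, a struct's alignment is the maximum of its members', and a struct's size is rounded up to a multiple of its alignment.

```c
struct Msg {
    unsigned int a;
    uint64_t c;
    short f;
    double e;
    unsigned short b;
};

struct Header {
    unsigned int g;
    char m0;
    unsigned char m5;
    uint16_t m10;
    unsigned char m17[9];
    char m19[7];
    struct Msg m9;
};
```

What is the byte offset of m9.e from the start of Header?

48

Msg: a at 0 (size 4, align 4) → ends 4; pad 4 to align 8 for c; c at 8 (size 8, align 8) → ends 16; f at 16 (size 2, align 2) → ends 18; pad 6 to align 8 for e; e at 24 (size 8, align 8) → ends 32; b at 32 (size 2, align 2) → ends 34; tail pad 6 to reach multiple of 8; total 40 bytes, alignment 8
g at 0 (size 4, align 4) → ends 4
m0 at 4 (size 1, align 1) → ends 5
m5 at 5 (size 1, align 1) → ends 6
m10 at 6 (size 2, align 2) → ends 8
m17 at 8 (size 9, align 1) → ends 17
m19 at 17 (size 7, align 1) → ends 24
m9 at 24 (size 40, align 8) → ends 64
within Msg: e at 24
24 + 24 = 48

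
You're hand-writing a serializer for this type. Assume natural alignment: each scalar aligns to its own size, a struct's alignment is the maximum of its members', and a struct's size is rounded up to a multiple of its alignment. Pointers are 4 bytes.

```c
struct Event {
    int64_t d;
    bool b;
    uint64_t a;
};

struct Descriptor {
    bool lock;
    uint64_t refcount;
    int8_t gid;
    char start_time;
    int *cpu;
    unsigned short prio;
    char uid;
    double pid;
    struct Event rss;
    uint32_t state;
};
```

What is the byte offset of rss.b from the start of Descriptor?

Event: 0..8  d  (8B, 8-aligned); 8..9  b  (1B, 1-aligned); 9..16  -- padding (7B); 16..24  a  (8B, 8-aligned); sizeof = 24, alignof = 8
0..1  lock  (1B, 1-aligned)
1..8  -- padding (7B)
8..16  refcount  (8B, 8-aligned)
16..17  gid  (1B, 1-aligned)
17..18  start_time  (1B, 1-aligned)
18..20  -- padding (2B)
20..24  cpu  (4B, 4-aligned)
24..26  prio  (2B, 2-aligned)
26..27  uid  (1B, 1-aligned)
27..32  -- padding (5B)
32..40  pid  (8B, 8-aligned)
40..64  rss  (24B, 8-aligned)
within Event: b at 8
40 + 8 = 48

48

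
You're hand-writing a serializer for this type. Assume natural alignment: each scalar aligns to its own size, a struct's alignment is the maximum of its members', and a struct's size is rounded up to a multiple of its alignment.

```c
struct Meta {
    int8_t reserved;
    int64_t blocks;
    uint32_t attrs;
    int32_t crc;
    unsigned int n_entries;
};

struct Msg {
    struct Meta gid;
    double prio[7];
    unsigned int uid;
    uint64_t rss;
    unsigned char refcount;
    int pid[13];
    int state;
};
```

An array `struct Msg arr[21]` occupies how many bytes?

Meta: reserved at 0 (size 1, align 1) → ends 1; pad 7 to align 8 for blocks; blocks at 8 (size 8, align 8) → ends 16; attrs at 16 (size 4, align 4) → ends 20; crc at 20 (size 4, align 4) → ends 24; n_entries at 24 (size 4, align 4) → ends 28; tail pad 4 to reach multiple of 8; total 32 bytes, alignment 8
gid at 0 (size 32, align 8) → ends 32
prio at 32 (size 56, align 8) → ends 88
uid at 88 (size 4, align 4) → ends 92
pad 4 to align 8 for rss
rss at 96 (size 8, align 8) → ends 104
refcount at 104 (size 1, align 1) → ends 105
pad 3 to align 4 for pid
pid at 108 (size 52, align 4) → ends 160
state at 160 (size 4, align 4) → ends 164
tail pad 4 to reach multiple of 8
total 168 bytes, alignment 8
array of 21: 21 × 168 = 3528

3528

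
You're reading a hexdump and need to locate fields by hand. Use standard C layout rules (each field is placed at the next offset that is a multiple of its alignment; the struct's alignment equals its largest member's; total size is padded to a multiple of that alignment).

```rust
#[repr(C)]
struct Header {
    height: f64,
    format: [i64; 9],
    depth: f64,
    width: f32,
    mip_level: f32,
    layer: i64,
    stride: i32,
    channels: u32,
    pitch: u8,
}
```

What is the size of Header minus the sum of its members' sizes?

7

height at 0 (size 8, align 8) → ends 8
format at 8 (size 72, align 8) → ends 80
depth at 80 (size 8, align 8) → ends 88
width at 88 (size 4, align 4) → ends 92
mip_level at 92 (size 4, align 4) → ends 96
layer at 96 (size 8, align 8) → ends 104
stride at 104 (size 4, align 4) → ends 108
channels at 108 (size 4, align 4) → ends 112
pitch at 112 (size 1, align 1) → ends 113
tail pad 7 to reach multiple of 8
total 120 bytes, alignment 8
data bytes 113, size 120 → padding 7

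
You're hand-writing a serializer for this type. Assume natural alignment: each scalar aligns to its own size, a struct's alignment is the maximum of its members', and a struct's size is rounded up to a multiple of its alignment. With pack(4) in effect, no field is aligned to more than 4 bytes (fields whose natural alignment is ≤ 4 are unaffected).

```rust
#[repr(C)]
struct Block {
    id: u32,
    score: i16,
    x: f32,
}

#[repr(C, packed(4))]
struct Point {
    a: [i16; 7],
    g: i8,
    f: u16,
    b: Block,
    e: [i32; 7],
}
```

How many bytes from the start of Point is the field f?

16

Block: 0..4  id  (4B, 4-aligned); 4..6  score  (2B, 2-aligned); 6..8  -- padding (2B); 8..12  x  (4B, 4-aligned); sizeof = 12, alignof = 4
0..14  a  (14B, 2-aligned)
14..15  g  (1B, 1-aligned)
15..16  -- padding (1B)
16..18  f  (2B, 2-aligned)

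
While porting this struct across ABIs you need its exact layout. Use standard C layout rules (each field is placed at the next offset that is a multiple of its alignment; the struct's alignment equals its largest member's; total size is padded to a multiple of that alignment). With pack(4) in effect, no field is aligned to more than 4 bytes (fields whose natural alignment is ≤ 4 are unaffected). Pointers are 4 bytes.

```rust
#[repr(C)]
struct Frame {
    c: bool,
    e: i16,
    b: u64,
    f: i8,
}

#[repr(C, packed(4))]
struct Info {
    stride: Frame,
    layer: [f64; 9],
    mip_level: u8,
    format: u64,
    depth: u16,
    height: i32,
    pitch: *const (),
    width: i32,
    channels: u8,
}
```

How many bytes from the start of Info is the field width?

120

Frame: @0: c [1B, align 1] → 1; +1 pad (align 2); @2: e [2B, align 2] → 4; +4 pad (align 8); @8: b [8B, align 8] → 16; @16: f [1B, align 1] → 17; +7 tail pad (align 8); size 24, align 8
@0: stride [24B, align 4] → 24
@24: layer [72B, align 4] → 96
@96: mip_level [1B, align 1] → 97
+3 pad (align 4)
@100: format [8B, align 4] → 108
@108: depth [2B, align 2] → 110
+2 pad (align 4)
@112: height [4B, align 4] → 116
@116: pitch [4B, align 4] → 120
@120: width [4B, align 4] → 124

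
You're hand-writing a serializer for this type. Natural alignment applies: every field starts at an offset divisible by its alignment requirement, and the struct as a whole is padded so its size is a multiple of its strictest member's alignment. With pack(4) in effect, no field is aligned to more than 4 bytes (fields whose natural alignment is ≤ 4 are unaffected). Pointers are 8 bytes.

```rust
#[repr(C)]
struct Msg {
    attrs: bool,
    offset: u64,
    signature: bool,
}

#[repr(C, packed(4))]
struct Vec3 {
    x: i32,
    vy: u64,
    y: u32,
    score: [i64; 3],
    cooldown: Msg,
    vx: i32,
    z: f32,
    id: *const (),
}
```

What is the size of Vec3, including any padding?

80

Msg: attrs at 0 (size 1, align 1) → ends 1; pad 7 to align 8 for offset; offset at 8 (size 8, align 8) → ends 16; signature at 16 (size 1, align 1) → ends 17; tail pad 7 to reach multiple of 8; total 24 bytes, alignment 8
x at 0 (size 4, align 4) → ends 4
vy at 4 (size 8, align 4) → ends 12
y at 12 (size 4, align 4) → ends 16
score at 16 (size 24, align 4) → ends 40
cooldown at 40 (size 24, align 4) → ends 64
vx at 64 (size 4, align 4) → ends 68
z at 68 (size 4, align 4) → ends 72
id at 72 (size 8, align 4) → ends 80
total 80 bytes, alignment 4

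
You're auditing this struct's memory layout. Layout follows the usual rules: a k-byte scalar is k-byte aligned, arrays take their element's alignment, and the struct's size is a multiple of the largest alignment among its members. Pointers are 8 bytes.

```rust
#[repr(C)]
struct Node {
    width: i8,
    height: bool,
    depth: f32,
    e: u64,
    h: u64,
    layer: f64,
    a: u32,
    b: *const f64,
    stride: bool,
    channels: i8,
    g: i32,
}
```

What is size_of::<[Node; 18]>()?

width at 0 (size 1, align 1) → ends 1
height at 1 (size 1, align 1) → ends 2
pad 2 to align 4 for depth
depth at 4 (size 4, align 4) → ends 8
e at 8 (size 8, align 8) → ends 16
h at 16 (size 8, align 8) → ends 24
layer at 24 (size 8, align 8) → ends 32
a at 32 (size 4, align 4) → ends 36
pad 4 to align 8 for b
b at 40 (size 8, align 8) → ends 48
stride at 48 (size 1, align 1) → ends 49
channels at 49 (size 1, align 1) → ends 50
pad 2 to align 4 for g
g at 52 (size 4, align 4) → ends 56
total 56 bytes, alignment 8
array of 18: 18 × 56 = 1008

1008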